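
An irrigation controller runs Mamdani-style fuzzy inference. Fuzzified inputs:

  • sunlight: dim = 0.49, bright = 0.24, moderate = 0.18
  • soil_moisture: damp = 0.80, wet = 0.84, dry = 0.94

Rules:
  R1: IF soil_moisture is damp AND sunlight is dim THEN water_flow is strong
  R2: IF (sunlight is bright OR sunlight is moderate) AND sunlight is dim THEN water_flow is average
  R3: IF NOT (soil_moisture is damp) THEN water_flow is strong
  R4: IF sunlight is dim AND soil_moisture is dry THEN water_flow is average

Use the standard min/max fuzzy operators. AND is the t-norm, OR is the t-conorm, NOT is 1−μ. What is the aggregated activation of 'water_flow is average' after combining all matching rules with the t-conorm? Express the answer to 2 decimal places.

R1: damp=0.80, dim=0.49; AND[min(a, b)] → w = 0.49
R2: (bright=0.24 OR moderate=0.18) = 0.24; AND[min(a, b)] with dim=0.49 → w = 0.24
R3: ¬damp=1−0.80=0.20 → w = 0.20
R4: dim=0.49, dry=0.94; AND[min(a, b)] → w = 0.49
Rules with consequent 'average': {R2, R4} → strengths 0.24, 0.49
Aggregate via t-conorm [max(a, b)]: 0.49

0.49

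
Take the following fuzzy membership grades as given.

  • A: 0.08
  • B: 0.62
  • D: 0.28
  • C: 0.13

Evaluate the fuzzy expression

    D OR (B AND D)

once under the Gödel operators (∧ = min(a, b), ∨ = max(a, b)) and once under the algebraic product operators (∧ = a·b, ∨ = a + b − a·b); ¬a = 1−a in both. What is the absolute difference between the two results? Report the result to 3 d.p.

0.125

Under Gödel:
  B AND D = min(a, b) on (0.62, 0.28) = 0.28
  D OR (B AND D) = max(a, b) on (0.28, 0.28) = 0.28
  → value = 0.2800
Under algebraic product:
  B AND D = a·b on (0.6200, 0.2800) = 0.1736
  D OR (B AND D) = a + b − a·b on (0.2800, 0.1736) = 0.4050
  → value = 0.4050
|0.2800 − 0.4050| = 0.125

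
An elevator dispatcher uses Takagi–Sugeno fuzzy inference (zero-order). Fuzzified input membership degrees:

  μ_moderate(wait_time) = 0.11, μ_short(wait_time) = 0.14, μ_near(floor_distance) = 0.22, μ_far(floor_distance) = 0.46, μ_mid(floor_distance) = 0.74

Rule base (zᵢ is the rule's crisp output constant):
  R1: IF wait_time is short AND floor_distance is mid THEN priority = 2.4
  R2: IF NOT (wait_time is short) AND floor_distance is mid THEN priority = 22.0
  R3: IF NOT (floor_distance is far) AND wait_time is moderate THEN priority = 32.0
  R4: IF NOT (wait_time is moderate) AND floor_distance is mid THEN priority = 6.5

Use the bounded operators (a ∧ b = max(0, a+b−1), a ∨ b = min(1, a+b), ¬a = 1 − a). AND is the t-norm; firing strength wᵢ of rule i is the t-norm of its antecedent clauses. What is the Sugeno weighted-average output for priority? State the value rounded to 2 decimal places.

14.06

R1 (z=2.4): short=0.14, mid=0.74; AND[max(0, a+b−1)] → w = 0.00
R2 (z=22.0): ¬short=1−0.14=0.86, mid=0.74; AND[max(0, a+b−1)] → w = 0.60
R3 (z=32.0): ¬far=1−0.46=0.54, moderate=0.11; AND[max(0, a+b−1)] → w = 0.00
R4 (z=6.5): ¬moderate=1−0.11=0.89, mid=0.74; AND[max(0, a+b−1)] → w = 0.63
Weighted average = (0.00·2.4 + 0.60·22.0 + 0.00·32.0 + 0.63·6.5) / (0.00 + 0.60 + 0.00 + 0.63)
  = 17.2950 / 1.2300 = 14.06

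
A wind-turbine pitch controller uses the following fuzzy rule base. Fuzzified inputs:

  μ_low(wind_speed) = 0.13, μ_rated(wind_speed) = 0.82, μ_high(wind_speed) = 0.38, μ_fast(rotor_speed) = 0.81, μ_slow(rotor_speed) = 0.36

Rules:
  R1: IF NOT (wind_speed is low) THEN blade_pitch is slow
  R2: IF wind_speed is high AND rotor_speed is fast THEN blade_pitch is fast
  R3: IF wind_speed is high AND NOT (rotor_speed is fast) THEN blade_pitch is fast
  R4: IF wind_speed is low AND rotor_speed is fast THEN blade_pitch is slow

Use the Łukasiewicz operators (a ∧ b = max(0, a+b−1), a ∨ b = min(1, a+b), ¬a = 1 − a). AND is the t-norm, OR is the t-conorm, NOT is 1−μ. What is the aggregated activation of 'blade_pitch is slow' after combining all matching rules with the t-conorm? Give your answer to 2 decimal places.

R1: ¬low=1−0.13=0.87 → w = 0.87
R2: high=0.38, fast=0.81; AND[max(0, a+b−1)] → w = 0.19
R3: high=0.38, ¬fast=1−0.81=0.19; AND[max(0, a+b−1)] → w = 0.00
R4: low=0.13, fast=0.81; AND[max(0, a+b−1)] → w = 0.00
Rules with consequent 'slow': {R1, R4} → strengths 0.87, 0.00
Aggregate via t-conorm [min(1, a+b)]: 0.87

0.87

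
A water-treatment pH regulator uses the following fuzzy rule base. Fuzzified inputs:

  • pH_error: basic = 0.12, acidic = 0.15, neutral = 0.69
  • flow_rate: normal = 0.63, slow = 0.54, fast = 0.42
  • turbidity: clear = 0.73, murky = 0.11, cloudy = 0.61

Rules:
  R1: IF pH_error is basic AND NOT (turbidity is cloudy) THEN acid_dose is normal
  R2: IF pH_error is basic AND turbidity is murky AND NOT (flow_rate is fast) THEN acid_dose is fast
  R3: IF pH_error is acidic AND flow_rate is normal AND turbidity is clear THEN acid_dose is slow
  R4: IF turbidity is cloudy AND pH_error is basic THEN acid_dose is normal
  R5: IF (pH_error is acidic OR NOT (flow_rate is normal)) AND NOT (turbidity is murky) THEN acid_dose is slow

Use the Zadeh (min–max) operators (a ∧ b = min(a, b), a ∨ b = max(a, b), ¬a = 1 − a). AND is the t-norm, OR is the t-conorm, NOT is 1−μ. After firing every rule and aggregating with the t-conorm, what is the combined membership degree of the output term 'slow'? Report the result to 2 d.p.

R1: basic=0.12, ¬cloudy=1−0.61=0.39; AND[min(a, b)] → w = 0.12
R2: basic=0.12, murky=0.11, ¬fast=1−0.42=0.58; AND[min(a, b)] → w = 0.11
R3: acidic=0.15, normal=0.63, clear=0.73; AND[min(a, b)] → w = 0.15
R4: cloudy=0.61, basic=0.12; AND[min(a, b)] → w = 0.12
R5: (acidic=0.15 OR ¬normal=1−0.63=0.37) = 0.37; AND[min(a, b)] with ¬murky=1−0.11=0.89 → w = 0.37
Rules with consequent 'slow': {R3, R5} → strengths 0.15, 0.37
Aggregate via t-conorm [max(a, b)]: 0.37

0.37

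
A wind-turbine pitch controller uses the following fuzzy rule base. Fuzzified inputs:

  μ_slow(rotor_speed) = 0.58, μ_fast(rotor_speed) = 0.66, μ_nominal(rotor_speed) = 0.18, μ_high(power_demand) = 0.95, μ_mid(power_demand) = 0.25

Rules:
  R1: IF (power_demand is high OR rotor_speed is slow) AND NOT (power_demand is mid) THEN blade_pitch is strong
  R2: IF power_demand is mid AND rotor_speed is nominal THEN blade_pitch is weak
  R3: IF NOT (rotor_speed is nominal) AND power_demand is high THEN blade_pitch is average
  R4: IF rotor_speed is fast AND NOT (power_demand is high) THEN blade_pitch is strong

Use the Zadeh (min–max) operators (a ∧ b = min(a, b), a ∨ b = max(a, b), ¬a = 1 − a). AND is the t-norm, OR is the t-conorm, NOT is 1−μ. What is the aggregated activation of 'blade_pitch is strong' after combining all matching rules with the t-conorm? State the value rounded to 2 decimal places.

0.75

R1: (high=0.95 OR slow=0.58) = 0.95; AND[min(a, b)] with ¬mid=1−0.25=0.75 → w = 0.75
R2: mid=0.25, nominal=0.18; AND[min(a, b)] → w = 0.18
R3: ¬nominal=1−0.18=0.82, high=0.95; AND[min(a, b)] → w = 0.82
R4: fast=0.66, ¬high=1−0.95=0.05; AND[min(a, b)] → w = 0.05
Rules with consequent 'strong': {R1, R4} → strengths 0.75, 0.05
Aggregate via t-conorm [max(a, b)]: 0.75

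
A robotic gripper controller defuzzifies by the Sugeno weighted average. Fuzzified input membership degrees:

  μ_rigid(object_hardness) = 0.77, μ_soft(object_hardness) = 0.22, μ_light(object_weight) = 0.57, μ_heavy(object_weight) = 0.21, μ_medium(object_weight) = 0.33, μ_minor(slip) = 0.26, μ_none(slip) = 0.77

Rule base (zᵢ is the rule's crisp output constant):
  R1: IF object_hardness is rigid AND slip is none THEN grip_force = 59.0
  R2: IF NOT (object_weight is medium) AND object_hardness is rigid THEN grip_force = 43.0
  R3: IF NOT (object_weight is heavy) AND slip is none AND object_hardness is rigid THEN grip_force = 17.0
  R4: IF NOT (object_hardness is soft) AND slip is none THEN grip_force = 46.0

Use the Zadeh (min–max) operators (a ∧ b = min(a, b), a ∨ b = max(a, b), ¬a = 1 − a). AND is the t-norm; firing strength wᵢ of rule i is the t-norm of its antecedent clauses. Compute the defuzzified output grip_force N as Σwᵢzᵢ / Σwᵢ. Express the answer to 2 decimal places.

41.19

R1 (z=59.0): rigid=0.77, none=0.77; AND[min(a, b)] → w = 0.77
R2 (z=43.0): ¬medium=1−0.33=0.67, rigid=0.77; AND[min(a, b)] → w = 0.67
R3 (z=17.0): ¬heavy=1−0.21=0.79, none=0.77, rigid=0.77; AND[min(a, b)] → w = 0.77
R4 (z=46.0): ¬soft=1−0.22=0.78, none=0.77; AND[min(a, b)] → w = 0.77
Weighted average = (0.77·59.0 + 0.67·43.0 + 0.77·17.0 + 0.77·46.0) / (0.77 + 0.67 + 0.77 + 0.77)
  = 122.7500 / 2.9800 = 41.19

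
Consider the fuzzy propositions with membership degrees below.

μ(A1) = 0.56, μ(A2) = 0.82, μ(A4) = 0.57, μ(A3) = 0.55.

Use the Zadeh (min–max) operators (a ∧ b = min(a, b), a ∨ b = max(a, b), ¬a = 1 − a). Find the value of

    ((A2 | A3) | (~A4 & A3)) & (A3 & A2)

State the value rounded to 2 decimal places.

A2 | A3 = max(a, b) on (0.82, 0.55) = 0.82
~A4 = 1 − 0.57 = 0.43
~A4 & A3 = min(a, b) on (0.43, 0.55) = 0.43
(A2 | A3) | (~A4 & A3) = max(a, b) on (0.82, 0.43) = 0.82
A3 & A2 = min(a, b) on (0.55, 0.82) = 0.55
((A2 | A3) | (~A4 & A3)) & (A3 & A2) = min(a, b) on (0.82, 0.55) = 0.55

0.55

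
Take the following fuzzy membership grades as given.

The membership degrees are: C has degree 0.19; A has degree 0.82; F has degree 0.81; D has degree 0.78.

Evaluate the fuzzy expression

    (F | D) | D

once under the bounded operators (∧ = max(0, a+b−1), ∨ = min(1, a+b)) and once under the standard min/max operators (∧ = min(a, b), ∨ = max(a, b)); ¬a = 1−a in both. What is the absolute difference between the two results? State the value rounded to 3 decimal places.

0.190

Under bounded:
  F | D = min(1, a+b) on (0.81, 0.78) = 1.00
  (F | D) | D = min(1, a+b) on (1.00, 0.78) = 1.00
  → value = 1.0000
Under standard min/max:
  F | D = max(a, b) on (0.81, 0.78) = 0.81
  (F | D) | D = max(a, b) on (0.81, 0.78) = 0.81
  → value = 0.8100
|1.0000 − 0.8100| = 0.190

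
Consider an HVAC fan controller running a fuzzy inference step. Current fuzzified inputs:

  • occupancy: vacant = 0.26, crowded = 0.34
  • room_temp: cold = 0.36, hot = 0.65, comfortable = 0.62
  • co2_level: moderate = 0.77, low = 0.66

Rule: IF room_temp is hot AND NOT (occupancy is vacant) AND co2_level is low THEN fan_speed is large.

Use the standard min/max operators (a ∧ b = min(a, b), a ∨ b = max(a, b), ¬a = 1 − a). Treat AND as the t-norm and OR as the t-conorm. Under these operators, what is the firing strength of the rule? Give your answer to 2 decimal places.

firing strength: hot=0.65, ¬vacant=1−0.26=0.74, low=0.66; AND[min(a, b)] → w = 0.65

0.65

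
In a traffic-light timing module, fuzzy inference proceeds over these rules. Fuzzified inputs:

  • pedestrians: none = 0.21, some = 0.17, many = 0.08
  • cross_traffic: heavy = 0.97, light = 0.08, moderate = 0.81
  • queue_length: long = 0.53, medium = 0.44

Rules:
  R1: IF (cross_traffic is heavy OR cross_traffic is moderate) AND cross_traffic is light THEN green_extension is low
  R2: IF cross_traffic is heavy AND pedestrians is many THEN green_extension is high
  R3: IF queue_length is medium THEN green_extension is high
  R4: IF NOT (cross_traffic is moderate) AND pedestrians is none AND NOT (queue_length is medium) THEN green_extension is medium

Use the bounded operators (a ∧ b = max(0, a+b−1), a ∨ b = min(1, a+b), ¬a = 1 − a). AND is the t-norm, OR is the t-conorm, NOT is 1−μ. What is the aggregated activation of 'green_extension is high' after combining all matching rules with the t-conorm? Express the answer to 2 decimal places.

R1: (heavy=0.97 OR moderate=0.81) = 1.00; AND[max(0, a+b−1)] with light=0.08 → w = 0.08
R2: heavy=0.97, many=0.08; AND[max(0, a+b−1)] → w = 0.05
R3: medium=0.44 → w = 0.44
R4: ¬moderate=1−0.81=0.19, none=0.21, ¬medium=1−0.44=0.56; AND[max(0, a+b−1)] → w = 0.00
Rules with consequent 'high': {R2, R3} → strengths 0.05, 0.44
Aggregate via t-conorm [min(1, a+b)]: 0.49

0.49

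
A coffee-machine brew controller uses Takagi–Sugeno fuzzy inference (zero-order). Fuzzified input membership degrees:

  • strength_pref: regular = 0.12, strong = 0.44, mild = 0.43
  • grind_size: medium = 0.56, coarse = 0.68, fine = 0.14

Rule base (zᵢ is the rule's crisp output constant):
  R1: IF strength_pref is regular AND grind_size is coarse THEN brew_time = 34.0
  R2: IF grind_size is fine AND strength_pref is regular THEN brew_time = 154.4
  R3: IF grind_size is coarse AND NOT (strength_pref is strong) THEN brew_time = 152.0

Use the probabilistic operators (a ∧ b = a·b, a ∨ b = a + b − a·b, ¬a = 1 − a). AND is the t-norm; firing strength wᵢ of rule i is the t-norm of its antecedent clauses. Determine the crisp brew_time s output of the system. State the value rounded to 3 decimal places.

131.991

R1 (z=34.0): regular=0.12, coarse=0.68; AND[a·b] → w = 0.0816
R2 (z=154.4): fine=0.14, regular=0.12; AND[a·b] → w = 0.0168
R3 (z=152.0): coarse=0.68, ¬strong=1−0.44=0.56; AND[a·b] → w = 0.3808
Weighted average = (0.0816·34.0 + 0.0168·154.4 + 0.3808·152.0) / (0.0816 + 0.0168 + 0.3808)
  = 63.2499 / 0.4792 = 131.991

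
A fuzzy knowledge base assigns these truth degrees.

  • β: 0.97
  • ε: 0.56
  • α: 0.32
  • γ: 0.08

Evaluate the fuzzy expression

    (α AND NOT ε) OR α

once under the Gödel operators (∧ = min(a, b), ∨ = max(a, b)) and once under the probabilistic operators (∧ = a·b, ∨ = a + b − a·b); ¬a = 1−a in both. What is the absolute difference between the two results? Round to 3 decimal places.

Under Gödel:
  NOT ε = 1 − 0.56 = 0.44
  α AND NOT ε = min(a, b) on (0.32, 0.44) = 0.32
  (α AND NOT ε) OR α = max(a, b) on (0.32, 0.32) = 0.32
  → value = 0.3200
Under probabilistic:
  NOT ε = 1 − 0.5600 = 0.4400
  α AND NOT ε = a·b on (0.3200, 0.4400) = 0.1408
  (α AND NOT ε) OR α = a + b − a·b on (0.1408, 0.3200) = 0.4157
  → value = 0.4157
|0.3200 − 0.4157| = 0.096

0.096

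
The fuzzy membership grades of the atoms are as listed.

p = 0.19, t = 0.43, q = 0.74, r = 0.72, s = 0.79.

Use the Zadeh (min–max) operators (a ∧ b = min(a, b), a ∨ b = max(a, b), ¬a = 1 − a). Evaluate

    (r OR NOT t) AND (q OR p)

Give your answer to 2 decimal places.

0.72

NOT t = 1 − 0.43 = 0.57
r OR NOT t = max(a, b) on (0.72, 0.57) = 0.72
q OR p = max(a, b) on (0.74, 0.19) = 0.74
(r OR NOT t) AND (q OR p) = min(a, b) on (0.72, 0.74) = 0.72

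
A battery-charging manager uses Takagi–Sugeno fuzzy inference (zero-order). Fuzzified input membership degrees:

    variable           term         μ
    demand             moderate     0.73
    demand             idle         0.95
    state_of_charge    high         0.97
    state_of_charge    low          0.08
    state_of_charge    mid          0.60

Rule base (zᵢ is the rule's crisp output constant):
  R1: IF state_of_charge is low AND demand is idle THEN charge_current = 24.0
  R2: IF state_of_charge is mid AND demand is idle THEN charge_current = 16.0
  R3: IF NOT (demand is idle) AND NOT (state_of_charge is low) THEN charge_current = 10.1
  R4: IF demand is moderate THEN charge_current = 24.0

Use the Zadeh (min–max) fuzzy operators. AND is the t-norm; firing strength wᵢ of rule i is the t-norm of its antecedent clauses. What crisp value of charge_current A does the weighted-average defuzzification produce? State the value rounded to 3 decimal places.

R1 (z=24.0): low=0.08, idle=0.95; AND[min(a, b)] → w = 0.08
R2 (z=16.0): mid=0.60, idle=0.95; AND[min(a, b)] → w = 0.60
R3 (z=10.1): ¬idle=1−0.95=0.05, ¬low=1−0.08=0.92; AND[min(a, b)] → w = 0.05
R4 (z=24.0): moderate=0.73 → w = 0.73
Weighted average = (0.08·24.0 + 0.60·16.0 + 0.05·10.1 + 0.73·24.0) / (0.08 + 0.60 + 0.05 + 0.73)
  = 29.5450 / 1.4600 = 20.236

20.236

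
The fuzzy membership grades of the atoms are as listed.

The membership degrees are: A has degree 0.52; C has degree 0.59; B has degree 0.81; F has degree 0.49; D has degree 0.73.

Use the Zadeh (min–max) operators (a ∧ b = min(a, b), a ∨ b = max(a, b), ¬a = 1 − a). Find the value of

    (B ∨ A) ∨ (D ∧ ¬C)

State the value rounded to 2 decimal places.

B ∨ A = max(a, b) on (0.81, 0.52) = 0.81
¬C = 1 − 0.59 = 0.41
D ∧ ¬C = min(a, b) on (0.73, 0.41) = 0.41
(B ∨ A) ∨ (D ∧ ¬C) = max(a, b) on (0.81, 0.41) = 0.81

0.81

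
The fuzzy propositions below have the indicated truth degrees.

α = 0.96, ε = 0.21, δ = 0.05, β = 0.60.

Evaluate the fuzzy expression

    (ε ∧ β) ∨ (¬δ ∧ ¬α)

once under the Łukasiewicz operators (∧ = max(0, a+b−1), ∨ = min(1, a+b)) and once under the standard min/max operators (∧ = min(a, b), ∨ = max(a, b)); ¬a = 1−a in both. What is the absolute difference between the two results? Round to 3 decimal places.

0.210

Under Łukasiewicz:
  ε ∧ β = max(0, a+b−1) on (0.21, 0.60) = 0.00
  ¬δ = 1 − 0.05 = 0.95
  ¬α = 1 − 0.96 = 0.04
  ¬δ ∧ ¬α = max(0, a+b−1) on (0.95, 0.04) = 0.00
  (ε ∧ β) ∨ (¬δ ∧ ¬α) = min(1, a+b) on (0.00, 0.00) = 0.00
  → value = 0.0000
Under standard min/max:
  ε ∧ β = min(a, b) on (0.21, 0.60) = 0.21
  ¬δ = 1 − 0.05 = 0.95
  ¬α = 1 − 0.96 = 0.04
  ¬δ ∧ ¬α = min(a, b) on (0.95, 0.04) = 0.04
  (ε ∧ β) ∨ (¬δ ∧ ¬α) = max(a, b) on (0.21, 0.04) = 0.21
  → value = 0.2100
|0.0000 − 0.2100| = 0.210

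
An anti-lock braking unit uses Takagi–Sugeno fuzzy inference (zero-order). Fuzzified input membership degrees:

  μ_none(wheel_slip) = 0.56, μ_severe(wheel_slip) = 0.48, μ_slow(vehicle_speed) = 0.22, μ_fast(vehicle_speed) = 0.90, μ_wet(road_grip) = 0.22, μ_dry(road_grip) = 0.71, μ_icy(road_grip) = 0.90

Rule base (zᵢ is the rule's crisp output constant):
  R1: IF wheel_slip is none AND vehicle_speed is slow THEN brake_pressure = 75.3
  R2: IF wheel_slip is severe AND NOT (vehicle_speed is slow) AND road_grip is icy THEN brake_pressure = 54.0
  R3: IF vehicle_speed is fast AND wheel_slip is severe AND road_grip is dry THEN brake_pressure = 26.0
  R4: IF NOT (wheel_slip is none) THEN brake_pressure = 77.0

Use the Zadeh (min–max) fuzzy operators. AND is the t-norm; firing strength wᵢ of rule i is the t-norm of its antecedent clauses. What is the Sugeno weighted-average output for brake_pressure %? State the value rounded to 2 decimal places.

54.84

R1 (z=75.3): none=0.56, slow=0.22; AND[min(a, b)] → w = 0.22
R2 (z=54.0): severe=0.48, ¬slow=1−0.22=0.78, icy=0.90; AND[min(a, b)] → w = 0.48
R3 (z=26.0): fast=0.90, severe=0.48, dry=0.71; AND[min(a, b)] → w = 0.48
R4 (z=77.0): ¬none=1−0.56=0.44 → w = 0.44
Weighted average = (0.22·75.3 + 0.48·54.0 + 0.48·26.0 + 0.44·77.0) / (0.22 + 0.48 + 0.48 + 0.44)
  = 88.8460 / 1.6200 = 54.84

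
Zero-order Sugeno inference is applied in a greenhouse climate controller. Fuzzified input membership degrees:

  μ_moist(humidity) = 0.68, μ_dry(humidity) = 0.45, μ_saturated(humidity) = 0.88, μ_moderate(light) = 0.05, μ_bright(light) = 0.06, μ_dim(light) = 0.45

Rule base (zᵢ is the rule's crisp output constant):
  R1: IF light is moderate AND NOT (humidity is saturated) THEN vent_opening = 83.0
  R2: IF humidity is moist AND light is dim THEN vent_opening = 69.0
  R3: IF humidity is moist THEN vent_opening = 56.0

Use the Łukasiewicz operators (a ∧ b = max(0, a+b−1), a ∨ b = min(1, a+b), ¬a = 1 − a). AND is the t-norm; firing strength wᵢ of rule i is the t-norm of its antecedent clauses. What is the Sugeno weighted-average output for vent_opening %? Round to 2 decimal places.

R1 (z=83.0): moderate=0.05, ¬saturated=1−0.88=0.12; AND[max(0, a+b−1)] → w = 0.00
R2 (z=69.0): moist=0.68, dim=0.45; AND[max(0, a+b−1)] → w = 0.13
R3 (z=56.0): moist=0.68 → w = 0.68
Weighted average = (0.00·83.0 + 0.13·69.0 + 0.68·56.0) / (0.00 + 0.13 + 0.68)
  = 47.0500 / 0.8100 = 58.09

58.09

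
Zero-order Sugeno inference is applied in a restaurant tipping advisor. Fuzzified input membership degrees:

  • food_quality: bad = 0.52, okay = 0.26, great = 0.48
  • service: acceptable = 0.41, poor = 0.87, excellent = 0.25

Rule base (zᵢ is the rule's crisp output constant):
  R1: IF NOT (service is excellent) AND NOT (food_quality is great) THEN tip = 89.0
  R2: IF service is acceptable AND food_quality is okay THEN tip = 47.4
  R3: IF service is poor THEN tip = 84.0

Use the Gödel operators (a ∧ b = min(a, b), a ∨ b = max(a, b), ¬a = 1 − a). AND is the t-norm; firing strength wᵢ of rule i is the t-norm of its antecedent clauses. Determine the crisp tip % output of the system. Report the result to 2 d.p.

79.81

R1 (z=89.0): ¬excellent=1−0.25=0.75, ¬great=1−0.48=0.52; AND[min(a, b)] → w = 0.52
R2 (z=47.4): acceptable=0.41, okay=0.26; AND[min(a, b)] → w = 0.26
R3 (z=84.0): poor=0.87 → w = 0.87
Weighted average = (0.52·89.0 + 0.26·47.4 + 0.87·84.0) / (0.52 + 0.26 + 0.87)
  = 131.6840 / 1.6500 = 79.81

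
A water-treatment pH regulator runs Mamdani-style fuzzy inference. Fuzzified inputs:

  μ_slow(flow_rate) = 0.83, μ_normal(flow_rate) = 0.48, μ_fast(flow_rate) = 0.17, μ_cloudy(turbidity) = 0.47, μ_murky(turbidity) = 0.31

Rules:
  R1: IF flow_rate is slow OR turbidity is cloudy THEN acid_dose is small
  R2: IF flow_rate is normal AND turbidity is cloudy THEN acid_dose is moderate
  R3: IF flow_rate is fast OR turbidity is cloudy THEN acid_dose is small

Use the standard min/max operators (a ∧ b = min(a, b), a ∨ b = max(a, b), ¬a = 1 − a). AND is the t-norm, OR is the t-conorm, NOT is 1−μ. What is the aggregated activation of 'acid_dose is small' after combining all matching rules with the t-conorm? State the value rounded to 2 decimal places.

0.83

R1: slow=0.83, cloudy=0.47; OR[max(a, b)] → w = 0.83
R2: normal=0.48, cloudy=0.47; AND[min(a, b)] → w = 0.47
R3: fast=0.17, cloudy=0.47; OR[max(a, b)] → w = 0.47
Rules with consequent 'small': {R1, R3} → strengths 0.83, 0.47
Aggregate via t-conorm [max(a, b)]: 0.83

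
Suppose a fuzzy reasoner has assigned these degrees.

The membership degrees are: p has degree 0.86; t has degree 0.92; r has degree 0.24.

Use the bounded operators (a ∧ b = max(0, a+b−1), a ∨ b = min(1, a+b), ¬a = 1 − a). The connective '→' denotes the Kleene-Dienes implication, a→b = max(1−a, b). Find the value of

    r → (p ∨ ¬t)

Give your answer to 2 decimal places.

¬t = 1 − 0.92 = 0.08
p ∨ ¬t = min(1, a+b) on (0.86, 0.08) = 0.94
r → (p ∨ ¬t)  [Kleene-Dienes: max(1−a, b)] with a=0.24, b=0.94 → 0.94

0.94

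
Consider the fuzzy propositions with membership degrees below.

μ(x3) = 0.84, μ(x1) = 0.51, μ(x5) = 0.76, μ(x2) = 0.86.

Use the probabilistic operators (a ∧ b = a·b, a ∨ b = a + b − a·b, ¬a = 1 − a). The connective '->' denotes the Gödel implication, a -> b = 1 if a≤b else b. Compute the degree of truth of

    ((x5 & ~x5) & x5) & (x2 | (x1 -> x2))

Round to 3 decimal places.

0.139

~x5 = 1 − 0.7600 = 0.2400
x5 & ~x5 = a·b on (0.7600, 0.2400) = 0.1824
(x5 & ~x5) & x5 = a·b on (0.1824, 0.7600) = 0.1386
x1 -> x2  [Gödel: 1 if a≤b else b] with a=0.5100, b=0.8600 → 1.0000
x2 | (x1 -> x2) = a + b − a·b on (0.8600, 1.0000) = 1.0000
((x5 & ~x5) & x5) & (x2 | (x1 -> x2)) = a·b on (0.1386, 1.0000) = 0.1386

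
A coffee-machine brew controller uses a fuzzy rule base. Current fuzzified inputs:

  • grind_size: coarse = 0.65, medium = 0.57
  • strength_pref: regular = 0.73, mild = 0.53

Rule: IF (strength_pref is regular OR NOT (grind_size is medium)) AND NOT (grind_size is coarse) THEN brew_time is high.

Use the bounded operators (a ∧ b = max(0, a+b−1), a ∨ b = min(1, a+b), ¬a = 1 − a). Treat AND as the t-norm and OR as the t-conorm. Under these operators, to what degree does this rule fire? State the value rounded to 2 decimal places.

firing strength: (regular=0.73 OR ¬medium=1−0.57=0.43) = 1.00; AND[max(0, a+b−1)] with ¬coarse=1−0.65=0.35 → w = 0.35

0.35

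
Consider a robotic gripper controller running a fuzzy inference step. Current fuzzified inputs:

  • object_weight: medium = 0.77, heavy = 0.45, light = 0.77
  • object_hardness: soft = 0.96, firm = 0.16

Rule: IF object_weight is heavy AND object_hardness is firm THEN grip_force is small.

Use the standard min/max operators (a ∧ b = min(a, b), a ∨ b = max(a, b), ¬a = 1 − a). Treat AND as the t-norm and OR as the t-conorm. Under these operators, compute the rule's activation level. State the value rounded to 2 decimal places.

0.16

firing strength: heavy=0.45, firm=0.16; AND[min(a, b)] → w = 0.16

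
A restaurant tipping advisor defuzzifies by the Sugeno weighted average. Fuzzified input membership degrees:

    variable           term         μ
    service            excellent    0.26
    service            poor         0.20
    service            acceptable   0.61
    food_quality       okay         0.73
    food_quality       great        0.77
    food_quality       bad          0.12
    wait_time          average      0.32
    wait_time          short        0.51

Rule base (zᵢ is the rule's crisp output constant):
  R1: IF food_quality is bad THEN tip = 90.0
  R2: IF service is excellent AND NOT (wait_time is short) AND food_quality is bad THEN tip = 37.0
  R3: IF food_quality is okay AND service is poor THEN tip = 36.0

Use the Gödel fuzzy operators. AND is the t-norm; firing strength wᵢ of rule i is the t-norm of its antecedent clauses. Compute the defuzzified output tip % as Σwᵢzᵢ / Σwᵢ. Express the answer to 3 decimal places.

51.000

R1 (z=90.0): bad=0.12 → w = 0.12
R2 (z=37.0): excellent=0.26, ¬short=1−0.51=0.49, bad=0.12; AND[min(a, b)] → w = 0.12
R3 (z=36.0): okay=0.73, poor=0.20; AND[min(a, b)] → w = 0.20
Weighted average = (0.12·90.0 + 0.12·37.0 + 0.20·36.0) / (0.12 + 0.12 + 0.20)
  = 22.4400 / 0.4400 = 51.000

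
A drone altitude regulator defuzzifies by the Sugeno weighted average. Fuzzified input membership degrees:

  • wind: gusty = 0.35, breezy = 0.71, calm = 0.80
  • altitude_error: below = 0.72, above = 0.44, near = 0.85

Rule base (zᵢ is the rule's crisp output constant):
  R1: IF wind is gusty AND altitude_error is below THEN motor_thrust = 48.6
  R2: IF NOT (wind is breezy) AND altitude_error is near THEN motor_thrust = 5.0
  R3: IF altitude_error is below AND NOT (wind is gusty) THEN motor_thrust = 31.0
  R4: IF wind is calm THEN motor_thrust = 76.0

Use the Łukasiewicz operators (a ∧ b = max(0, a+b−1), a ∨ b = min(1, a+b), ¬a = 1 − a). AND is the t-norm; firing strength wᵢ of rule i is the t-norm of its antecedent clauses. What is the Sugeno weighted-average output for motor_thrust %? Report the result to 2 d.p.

R1 (z=48.6): gusty=0.35, below=0.72; AND[max(0, a+b−1)] → w = 0.07
R2 (z=5.0): ¬breezy=1−0.71=0.29, near=0.85; AND[max(0, a+b−1)] → w = 0.14
R3 (z=31.0): below=0.72, ¬gusty=1−0.35=0.65; AND[max(0, a+b−1)] → w = 0.37
R4 (z=76.0): calm=0.80 → w = 0.80
Weighted average = (0.07·48.6 + 0.14·5.0 + 0.37·31.0 + 0.80·76.0) / (0.07 + 0.14 + 0.37 + 0.80)
  = 76.3720 / 1.3800 = 55.34

55.34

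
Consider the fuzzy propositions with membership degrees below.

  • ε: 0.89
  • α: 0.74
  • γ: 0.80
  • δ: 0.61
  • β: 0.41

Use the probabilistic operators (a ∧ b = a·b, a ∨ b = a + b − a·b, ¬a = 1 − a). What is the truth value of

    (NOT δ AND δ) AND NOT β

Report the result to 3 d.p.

NOT δ = 1 − 0.6100 = 0.3900
NOT δ AND δ = a·b on (0.3900, 0.6100) = 0.2379
NOT β = 1 − 0.4100 = 0.5900
(NOT δ AND δ) AND NOT β = a·b on (0.2379, 0.5900) = 0.1404

0.140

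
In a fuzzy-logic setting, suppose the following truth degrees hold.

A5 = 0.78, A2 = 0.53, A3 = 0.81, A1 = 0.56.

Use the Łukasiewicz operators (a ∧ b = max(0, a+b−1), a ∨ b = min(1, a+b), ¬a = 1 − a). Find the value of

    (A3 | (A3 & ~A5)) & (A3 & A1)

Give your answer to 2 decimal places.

~A5 = 1 − 0.78 = 0.22
A3 & ~A5 = max(0, a+b−1) on (0.81, 0.22) = 0.03
A3 | (A3 & ~A5) = min(1, a+b) on (0.81, 0.03) = 0.84
A3 & A1 = max(0, a+b−1) on (0.81, 0.56) = 0.37
(A3 | (A3 & ~A5)) & (A3 & A1) = max(0, a+b−1) on (0.84, 0.37) = 0.21

0.21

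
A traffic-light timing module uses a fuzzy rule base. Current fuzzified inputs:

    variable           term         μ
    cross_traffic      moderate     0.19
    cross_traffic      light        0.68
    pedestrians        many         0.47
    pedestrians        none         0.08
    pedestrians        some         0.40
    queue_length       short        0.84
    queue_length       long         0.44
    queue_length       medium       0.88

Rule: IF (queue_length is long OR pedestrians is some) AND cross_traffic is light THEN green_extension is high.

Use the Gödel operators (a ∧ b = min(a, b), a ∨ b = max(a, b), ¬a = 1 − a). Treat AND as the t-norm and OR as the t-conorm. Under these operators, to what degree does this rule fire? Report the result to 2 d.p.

0.44

firing strength: (long=0.44 OR some=0.40) = 0.44; AND[min(a, b)] with light=0.68 → w = 0.44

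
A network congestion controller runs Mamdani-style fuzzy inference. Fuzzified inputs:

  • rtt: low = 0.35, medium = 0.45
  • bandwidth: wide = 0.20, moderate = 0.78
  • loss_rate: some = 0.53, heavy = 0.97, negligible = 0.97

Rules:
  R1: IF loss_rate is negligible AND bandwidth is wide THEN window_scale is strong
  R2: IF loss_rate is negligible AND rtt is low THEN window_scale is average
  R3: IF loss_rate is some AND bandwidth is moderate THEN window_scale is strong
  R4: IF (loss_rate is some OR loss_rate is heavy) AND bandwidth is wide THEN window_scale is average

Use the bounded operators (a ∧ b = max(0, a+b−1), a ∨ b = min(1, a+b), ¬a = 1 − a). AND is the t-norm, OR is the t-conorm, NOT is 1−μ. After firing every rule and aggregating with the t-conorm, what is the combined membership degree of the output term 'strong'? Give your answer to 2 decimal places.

0.48

R1: negligible=0.97, wide=0.20; AND[max(0, a+b−1)] → w = 0.17
R2: negligible=0.97, low=0.35; AND[max(0, a+b−1)] → w = 0.32
R3: some=0.53, moderate=0.78; AND[max(0, a+b−1)] → w = 0.31
R4: (some=0.53 OR heavy=0.97) = 1.00; AND[max(0, a+b−1)] with wide=0.20 → w = 0.20
Rules with consequent 'strong': {R1, R3} → strengths 0.17, 0.31
Aggregate via t-conorm [min(1, a+b)]: 0.48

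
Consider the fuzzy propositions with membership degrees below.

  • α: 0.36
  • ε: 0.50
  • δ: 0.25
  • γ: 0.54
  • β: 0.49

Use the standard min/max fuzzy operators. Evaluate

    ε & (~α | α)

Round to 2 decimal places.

~α = 1 − 0.36 = 0.64
~α | α = max(a, b) on (0.64, 0.36) = 0.64
ε & (~α | α) = min(a, b) on (0.50, 0.64) = 0.50

0.50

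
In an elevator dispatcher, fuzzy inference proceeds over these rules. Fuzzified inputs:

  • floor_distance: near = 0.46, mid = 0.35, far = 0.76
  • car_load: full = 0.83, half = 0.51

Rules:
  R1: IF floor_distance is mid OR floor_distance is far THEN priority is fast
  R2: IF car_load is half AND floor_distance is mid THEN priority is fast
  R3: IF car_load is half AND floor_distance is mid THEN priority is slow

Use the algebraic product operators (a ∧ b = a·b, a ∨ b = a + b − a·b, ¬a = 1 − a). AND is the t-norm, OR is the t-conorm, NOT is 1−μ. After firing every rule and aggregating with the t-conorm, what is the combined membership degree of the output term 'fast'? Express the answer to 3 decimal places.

0.872

R1: mid=0.35, far=0.76; OR[a + b − a·b] → w = 0.8440
R2: half=0.51, mid=0.35; AND[a·b] → w = 0.1785
R3: half=0.51, mid=0.35; AND[a·b] → w = 0.1785
Rules with consequent 'fast': {R1, R2} → strengths 0.8440, 0.1785
Aggregate via t-conorm [a + b − a·b]: 0.8718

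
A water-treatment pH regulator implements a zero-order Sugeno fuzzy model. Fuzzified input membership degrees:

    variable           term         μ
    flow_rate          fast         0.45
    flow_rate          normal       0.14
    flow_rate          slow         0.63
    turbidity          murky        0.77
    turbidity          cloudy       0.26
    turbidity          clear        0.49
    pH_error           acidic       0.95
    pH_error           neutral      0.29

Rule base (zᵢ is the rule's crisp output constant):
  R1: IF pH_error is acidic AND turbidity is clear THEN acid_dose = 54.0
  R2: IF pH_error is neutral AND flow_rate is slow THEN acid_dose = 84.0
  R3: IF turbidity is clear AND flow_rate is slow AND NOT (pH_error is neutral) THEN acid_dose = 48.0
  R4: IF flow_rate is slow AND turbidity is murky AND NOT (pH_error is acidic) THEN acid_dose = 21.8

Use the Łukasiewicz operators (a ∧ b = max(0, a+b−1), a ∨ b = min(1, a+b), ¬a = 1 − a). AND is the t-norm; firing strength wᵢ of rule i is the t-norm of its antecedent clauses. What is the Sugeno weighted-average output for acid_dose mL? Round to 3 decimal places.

54.000

R1 (z=54.0): acidic=0.95, clear=0.49; AND[max(0, a+b−1)] → w = 0.44
R2 (z=84.0): neutral=0.29, slow=0.63; AND[max(0, a+b−1)] → w = 0.00
R3 (z=48.0): clear=0.49, slow=0.63, ¬neutral=1−0.29=0.71; AND[max(0, a+b−1)] → w = 0.00
R4 (z=21.8): slow=0.63, murky=0.77, ¬acidic=1−0.95=0.05; AND[max(0, a+b−1)] → w = 0.00
Weighted average = (0.44·54.0 + 0.00·84.0 + 0.00·48.0 + 0.00·21.8) / (0.44 + 0.00 + 0.00 + 0.00)
  = 23.7600 / 0.4400 = 54.000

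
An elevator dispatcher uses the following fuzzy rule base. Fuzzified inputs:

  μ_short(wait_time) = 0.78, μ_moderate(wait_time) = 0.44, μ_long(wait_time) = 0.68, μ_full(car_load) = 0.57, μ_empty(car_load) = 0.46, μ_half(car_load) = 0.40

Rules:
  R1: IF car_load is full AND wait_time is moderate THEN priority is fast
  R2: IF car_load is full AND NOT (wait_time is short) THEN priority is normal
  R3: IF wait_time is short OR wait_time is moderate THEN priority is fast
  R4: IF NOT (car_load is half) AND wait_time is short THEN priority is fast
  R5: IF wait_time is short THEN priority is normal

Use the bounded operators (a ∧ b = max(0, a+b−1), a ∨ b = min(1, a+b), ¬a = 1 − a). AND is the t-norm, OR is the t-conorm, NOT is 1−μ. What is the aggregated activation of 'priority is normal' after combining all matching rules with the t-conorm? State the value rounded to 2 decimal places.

0.78

R1: full=0.57, moderate=0.44; AND[max(0, a+b−1)] → w = 0.01
R2: full=0.57, ¬short=1−0.78=0.22; AND[max(0, a+b−1)] → w = 0.00
R3: short=0.78, moderate=0.44; OR[min(1, a+b)] → w = 1.00
R4: ¬half=1−0.40=0.60, short=0.78; AND[max(0, a+b−1)] → w = 0.38
R5: short=0.78 → w = 0.78
Rules with consequent 'normal': {R2, R5} → strengths 0.00, 0.78
Aggregate via t-conorm [min(1, a+b)]: 0.78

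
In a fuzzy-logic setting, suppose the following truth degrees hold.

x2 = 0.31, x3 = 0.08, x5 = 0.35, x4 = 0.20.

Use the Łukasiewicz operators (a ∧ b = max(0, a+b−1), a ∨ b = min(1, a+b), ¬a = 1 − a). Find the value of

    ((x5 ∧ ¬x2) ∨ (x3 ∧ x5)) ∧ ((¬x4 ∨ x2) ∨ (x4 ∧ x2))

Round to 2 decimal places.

0.04

¬x2 = 1 − 0.31 = 0.69
x5 ∧ ¬x2 = max(0, a+b−1) on (0.35, 0.69) = 0.04
x3 ∧ x5 = max(0, a+b−1) on (0.08, 0.35) = 0.00
(x5 ∧ ¬x2) ∨ (x3 ∧ x5) = min(1, a+b) on (0.04, 0.00) = 0.04
¬x4 = 1 − 0.20 = 0.80
¬x4 ∨ x2 = min(1, a+b) on (0.80, 0.31) = 1.00
x4 ∧ x2 = max(0, a+b−1) on (0.20, 0.31) = 0.00
(¬x4 ∨ x2) ∨ (x4 ∧ x2) = min(1, a+b) on (1.00, 0.00) = 1.00
((x5 ∧ ¬x2) ∨ (x3 ∧ x5)) ∧ ((¬x4 ∨ x2) ∨ (x4 ∧ x2)) = max(0, a+b−1) on (0.04, 1.00) = 0.04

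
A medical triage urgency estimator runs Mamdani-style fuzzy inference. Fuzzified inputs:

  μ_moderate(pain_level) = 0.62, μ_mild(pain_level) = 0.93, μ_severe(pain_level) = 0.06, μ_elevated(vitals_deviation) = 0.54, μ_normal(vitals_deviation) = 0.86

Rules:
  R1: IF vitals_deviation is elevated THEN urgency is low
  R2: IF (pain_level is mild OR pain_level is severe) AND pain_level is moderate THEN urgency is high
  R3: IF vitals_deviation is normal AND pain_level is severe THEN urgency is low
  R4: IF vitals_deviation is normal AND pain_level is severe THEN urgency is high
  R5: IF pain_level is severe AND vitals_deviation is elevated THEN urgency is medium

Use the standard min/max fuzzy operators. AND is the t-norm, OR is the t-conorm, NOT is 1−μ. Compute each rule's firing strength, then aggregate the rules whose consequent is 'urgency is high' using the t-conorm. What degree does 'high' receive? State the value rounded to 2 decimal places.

R1: elevated=0.54 → w = 0.54
R2: (mild=0.93 OR severe=0.06) = 0.93; AND[min(a, b)] with moderate=0.62 → w = 0.62
R3: normal=0.86, severe=0.06; AND[min(a, b)] → w = 0.06
R4: normal=0.86, severe=0.06; AND[min(a, b)] → w = 0.06
R5: severe=0.06, elevated=0.54; AND[min(a, b)] → w = 0.06
Rules with consequent 'high': {R2, R4} → strengths 0.62, 0.06
Aggregate via t-conorm [max(a, b)]: 0.62

0.62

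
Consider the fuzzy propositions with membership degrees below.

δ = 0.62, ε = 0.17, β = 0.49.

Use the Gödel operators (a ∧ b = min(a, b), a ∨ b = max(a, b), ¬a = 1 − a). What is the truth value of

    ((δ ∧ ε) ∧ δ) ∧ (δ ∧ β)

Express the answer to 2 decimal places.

δ ∧ ε = min(a, b) on (0.62, 0.17) = 0.17
(δ ∧ ε) ∧ δ = min(a, b) on (0.17, 0.62) = 0.17
δ ∧ β = min(a, b) on (0.62, 0.49) = 0.49
((δ ∧ ε) ∧ δ) ∧ (δ ∧ β) = min(a, b) on (0.17, 0.49) = 0.17

0.17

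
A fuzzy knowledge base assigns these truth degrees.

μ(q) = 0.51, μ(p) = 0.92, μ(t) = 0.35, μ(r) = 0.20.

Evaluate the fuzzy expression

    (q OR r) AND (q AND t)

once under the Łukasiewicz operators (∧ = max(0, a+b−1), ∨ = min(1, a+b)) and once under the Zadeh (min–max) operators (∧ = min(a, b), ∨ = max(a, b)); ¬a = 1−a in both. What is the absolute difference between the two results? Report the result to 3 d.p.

Under Łukasiewicz:
  q OR r = min(1, a+b) on (0.51, 0.20) = 0.71
  q AND t = max(0, a+b−1) on (0.51, 0.35) = 0.00
  (q OR r) AND (q AND t) = max(0, a+b−1) on (0.71, 0.00) = 0.00
  → value = 0.0000
Under Zadeh (min–max):
  q OR r = max(a, b) on (0.51, 0.20) = 0.51
  q AND t = min(a, b) on (0.51, 0.35) = 0.35
  (q OR r) AND (q AND t) = min(a, b) on (0.51, 0.35) = 0.35
  → value = 0.3500
|0.0000 − 0.3500| = 0.350

0.350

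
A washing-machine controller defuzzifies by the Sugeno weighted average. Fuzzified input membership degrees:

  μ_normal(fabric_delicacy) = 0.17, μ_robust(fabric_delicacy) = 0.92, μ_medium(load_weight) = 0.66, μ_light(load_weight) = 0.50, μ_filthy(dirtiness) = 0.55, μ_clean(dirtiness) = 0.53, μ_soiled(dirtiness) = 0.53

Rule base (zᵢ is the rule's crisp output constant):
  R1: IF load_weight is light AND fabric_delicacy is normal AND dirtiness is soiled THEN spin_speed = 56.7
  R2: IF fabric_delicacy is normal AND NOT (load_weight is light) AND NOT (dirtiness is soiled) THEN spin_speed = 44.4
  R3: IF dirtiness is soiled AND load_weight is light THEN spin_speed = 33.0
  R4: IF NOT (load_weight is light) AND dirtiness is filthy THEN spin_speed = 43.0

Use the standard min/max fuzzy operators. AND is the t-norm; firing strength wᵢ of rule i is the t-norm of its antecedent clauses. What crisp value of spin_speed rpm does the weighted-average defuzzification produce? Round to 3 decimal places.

R1 (z=56.7): light=0.50, normal=0.17, soiled=0.53; AND[min(a, b)] → w = 0.17
R2 (z=44.4): normal=0.17, ¬light=1−0.50=0.50, ¬soiled=1−0.53=0.47; AND[min(a, b)] → w = 0.17
R3 (z=33.0): soiled=0.53, light=0.50; AND[min(a, b)] → w = 0.50
R4 (z=43.0): ¬light=1−0.50=0.50, filthy=0.55; AND[min(a, b)] → w = 0.50
Weighted average = (0.17·56.7 + 0.17·44.4 + 0.50·33.0 + 0.50·43.0) / (0.17 + 0.17 + 0.50 + 0.50)
  = 55.1870 / 1.3400 = 41.184

41.184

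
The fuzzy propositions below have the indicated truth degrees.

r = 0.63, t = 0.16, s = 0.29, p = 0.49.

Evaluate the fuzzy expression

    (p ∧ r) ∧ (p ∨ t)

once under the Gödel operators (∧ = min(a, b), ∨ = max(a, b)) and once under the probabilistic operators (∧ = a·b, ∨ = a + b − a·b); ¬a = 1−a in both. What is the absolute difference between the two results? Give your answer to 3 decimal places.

0.314

Under Gödel:
  p ∧ r = min(a, b) on (0.49, 0.63) = 0.49
  p ∨ t = max(a, b) on (0.49, 0.16) = 0.49
  (p ∧ r) ∧ (p ∨ t) = min(a, b) on (0.49, 0.49) = 0.49
  → value = 0.4900
Under probabilistic:
  p ∧ r = a·b on (0.4900, 0.6300) = 0.3087
  p ∨ t = a + b − a·b on (0.4900, 0.1600) = 0.5716
  (p ∧ r) ∧ (p ∨ t) = a·b on (0.3087, 0.5716) = 0.1765
  → value = 0.1765
|0.4900 − 0.1765| = 0.314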